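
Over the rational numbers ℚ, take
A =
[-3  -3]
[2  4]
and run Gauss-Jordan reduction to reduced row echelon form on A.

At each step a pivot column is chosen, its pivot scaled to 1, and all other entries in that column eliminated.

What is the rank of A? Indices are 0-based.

step 1: normalize row 0 (÷-3) = (1, 1)
  row 1: subtract 2×row0 = (0, 2)
step 2: normalize row 1 (÷2) = (0, 1)
  row 0: subtract 1×row1 = (1, 0)

rank = 2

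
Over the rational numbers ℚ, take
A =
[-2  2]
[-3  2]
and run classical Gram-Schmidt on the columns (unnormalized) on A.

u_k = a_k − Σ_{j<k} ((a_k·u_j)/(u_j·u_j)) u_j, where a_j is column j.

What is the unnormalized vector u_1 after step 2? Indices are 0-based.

Step 1: u_0 = a_0 = (-2, -3).
Step 2: u_1 = a_1 − (-10/13)·u_0 = (6/13, -4/13).

u_1 = (6/13, -4/13)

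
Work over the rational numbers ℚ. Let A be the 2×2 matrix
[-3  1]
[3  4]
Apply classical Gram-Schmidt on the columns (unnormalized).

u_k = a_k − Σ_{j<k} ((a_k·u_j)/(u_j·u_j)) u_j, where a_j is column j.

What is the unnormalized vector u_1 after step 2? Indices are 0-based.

Step 1: u_0 = a_0 = (-3, 3).
Step 2: u_1 = a_1 − (1/2)·u_0 = (5/2, 5/2).

u_1 = (5/2, 5/2)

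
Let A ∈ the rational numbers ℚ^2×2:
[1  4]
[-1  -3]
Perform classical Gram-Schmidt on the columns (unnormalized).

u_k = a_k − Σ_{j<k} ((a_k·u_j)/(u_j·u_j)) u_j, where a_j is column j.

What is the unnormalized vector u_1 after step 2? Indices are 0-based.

u_1 = (1/2, 1/2)

Step 1: u_0 = a_0 = (1, -1).
Step 2: u_1 = a_1 − (7/2)·u_0 = (1/2, 1/2).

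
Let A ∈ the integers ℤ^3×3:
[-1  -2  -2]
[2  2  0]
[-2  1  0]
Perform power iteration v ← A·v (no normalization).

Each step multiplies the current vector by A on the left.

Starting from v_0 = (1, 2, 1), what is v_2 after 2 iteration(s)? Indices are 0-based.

v_2 = (-5, -2, 20)

v_0 = (1, 2, 1).
v_1 = A·v_0 = (-7, 6, 0).
v_2 = A·v_1 = (-5, -2, 20).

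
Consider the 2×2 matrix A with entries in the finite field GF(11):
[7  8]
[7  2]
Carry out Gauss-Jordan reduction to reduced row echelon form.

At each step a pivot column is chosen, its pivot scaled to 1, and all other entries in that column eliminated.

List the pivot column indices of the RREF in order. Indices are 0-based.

pivot columns: 0, 1

pivot(0,0)=7: scale R0 → (1, 9)
  clear (1,0): R1 −= (7)R0 → (0, 5)
pivot(1,1)=5: scale R1 → (0, 1)
  clear (0,1): R0 −= (9)R1 → (1, 0)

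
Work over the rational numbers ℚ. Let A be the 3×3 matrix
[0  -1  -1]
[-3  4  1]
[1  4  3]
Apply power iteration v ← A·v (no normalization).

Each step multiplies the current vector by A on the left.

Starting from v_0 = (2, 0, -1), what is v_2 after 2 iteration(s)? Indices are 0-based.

v_2 = (8, -32, -30)

v_0 = (2, 0, -1).
v_1 = A·v_0 = (1, -7, -1).
v_2 = A·v_1 = (8, -32, -30).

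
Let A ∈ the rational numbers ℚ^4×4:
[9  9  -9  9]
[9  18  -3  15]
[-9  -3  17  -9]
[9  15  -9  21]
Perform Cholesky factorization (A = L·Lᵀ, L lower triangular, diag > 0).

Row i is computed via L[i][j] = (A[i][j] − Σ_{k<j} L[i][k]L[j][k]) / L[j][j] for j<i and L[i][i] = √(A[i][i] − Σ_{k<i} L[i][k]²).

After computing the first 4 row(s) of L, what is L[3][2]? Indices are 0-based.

Step 1: L[0][0] = √(9) = 3.
  L[1][0] = (9) / L[0][0] = 3.
Step 2: L[1][1] = √(9) = 3.
  L[2][0] = (-9) / L[0][0] = -3.
  L[2][1] = (6) / L[1][1] = 2.
Step 3: L[2][2] = √(4) = 2.
  L[3][0] = (9) / L[0][0] = 3.
  L[3][1] = (6) / L[1][1] = 2.
  L[3][2] = (-4) / L[2][2] = -2.
Step 4: L[3][3] = √(4) = 2.

L[3][2] = -2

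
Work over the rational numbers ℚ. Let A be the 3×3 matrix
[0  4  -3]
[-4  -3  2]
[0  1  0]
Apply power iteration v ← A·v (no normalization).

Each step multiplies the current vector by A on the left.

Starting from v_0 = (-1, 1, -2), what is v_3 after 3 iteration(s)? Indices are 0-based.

v_0 = (-1, 1, -2).
v_1 = A·v_0 = (10, -3, 1).
v_2 = A·v_1 = (-15, -29, -3).
v_3 = A·v_2 = (-107, 141, -29).

v_3 = (-107, 141, -29)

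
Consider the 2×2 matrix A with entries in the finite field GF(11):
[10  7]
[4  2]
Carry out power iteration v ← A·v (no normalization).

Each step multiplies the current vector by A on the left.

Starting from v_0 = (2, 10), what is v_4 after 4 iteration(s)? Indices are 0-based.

v_4 = (2, 8)

v_0 = (2, 10).
v_1 = A·v_0 = (2, 6).
v_2 = A·v_1 = (7, 9).
v_3 = A·v_2 = (1, 2).
v_4 = A·v_3 = (2, 8).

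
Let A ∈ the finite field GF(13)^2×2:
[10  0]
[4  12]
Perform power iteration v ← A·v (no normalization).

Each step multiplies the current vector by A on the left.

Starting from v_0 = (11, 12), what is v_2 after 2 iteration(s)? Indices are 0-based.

v_0 = (11, 12).
v_1 = A·v_0 = (6, 6).
v_2 = A·v_1 = (8, 5).

v_2 = (8, 5)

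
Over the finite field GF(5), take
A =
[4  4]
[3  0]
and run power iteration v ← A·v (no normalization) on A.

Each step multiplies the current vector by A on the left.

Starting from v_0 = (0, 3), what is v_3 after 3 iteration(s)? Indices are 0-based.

v_3 = (1, 4)

v_0 = (0, 3).
v_1 = A·v_0 = (2, 0).
v_2 = A·v_1 = (3, 1).
v_3 = A·v_2 = (1, 4).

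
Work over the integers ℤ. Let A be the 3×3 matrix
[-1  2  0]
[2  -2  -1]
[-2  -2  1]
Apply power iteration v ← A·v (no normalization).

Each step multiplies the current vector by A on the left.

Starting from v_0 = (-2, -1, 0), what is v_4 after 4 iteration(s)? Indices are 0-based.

v_0 = (-2, -1, 0).
v_1 = A·v_0 = (0, -2, 6).
v_2 = A·v_1 = (-4, -2, 10).
v_3 = A·v_2 = (0, -14, 22).
v_4 = A·v_3 = (-28, 6, 50).

v_4 = (-28, 6, 50)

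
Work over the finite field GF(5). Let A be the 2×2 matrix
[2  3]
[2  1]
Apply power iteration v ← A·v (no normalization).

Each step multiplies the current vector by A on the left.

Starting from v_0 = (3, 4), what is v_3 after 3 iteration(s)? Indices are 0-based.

v_0 = (3, 4).
v_1 = A·v_0 = (3, 0).
v_2 = A·v_1 = (1, 1).
v_3 = A·v_2 = (0, 3).

v_3 = (0, 3)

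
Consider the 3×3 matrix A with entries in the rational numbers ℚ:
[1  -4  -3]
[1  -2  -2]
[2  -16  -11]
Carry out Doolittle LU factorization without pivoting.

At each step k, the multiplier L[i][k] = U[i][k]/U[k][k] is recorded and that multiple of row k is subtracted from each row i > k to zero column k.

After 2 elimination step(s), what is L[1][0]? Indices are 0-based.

Step 1: pivot at (0,0) is 1.
  row1 ← row1 − (1)·row0  ⇒  L[1][0]=1, U row1=(0, 2, 1)
  row2 ← row2 − (2)·row0  ⇒  L[2][0]=2, U row2=(0, -8, -5)
Step 2: pivot at (1,1) is 2.
  row2 ← row2 − (-4)·row1  ⇒  L[2][1]=-4, U row2=(0, 0, -1)

L[1][0] = 1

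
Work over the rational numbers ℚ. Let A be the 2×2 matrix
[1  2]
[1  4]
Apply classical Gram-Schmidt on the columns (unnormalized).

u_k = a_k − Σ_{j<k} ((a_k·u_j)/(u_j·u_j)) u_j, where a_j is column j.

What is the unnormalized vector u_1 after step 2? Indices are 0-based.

u_1 = (-1, 1)

Step 1: u_0 = a_0 = (1, 1).
Step 2: u_1 = a_1 − (3)·u_0 = (-1, 1).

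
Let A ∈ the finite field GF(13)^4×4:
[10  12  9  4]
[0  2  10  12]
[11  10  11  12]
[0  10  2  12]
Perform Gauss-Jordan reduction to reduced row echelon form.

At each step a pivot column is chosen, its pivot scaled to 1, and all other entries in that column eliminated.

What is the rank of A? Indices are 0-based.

[1] R0 /= 10  ⇒  (1, 9, 10, 3)
     R2 -= 11·R0  ⇒  (0, 2, 5, 5)
[2] R1 /= 2  ⇒  (0, 1, 5, 6)
     R0 -= 9·R1  ⇒  (1, 0, 4, 1)
     R2 -= 2·R1  ⇒  (0, 0, 8, 6)
     R3 -= 10·R1  ⇒  (0, 0, 4, 4)
[3] R2 /= 8  ⇒  (0, 0, 1, 4)
     R0 -= 4·R2  ⇒  (1, 0, 0, 11)
     R1 -= 5·R2  ⇒  (0, 1, 0, 12)
     R3 -= 4·R2  ⇒  (0, 0, 0, 1)
[4] R3 /= 1  ⇒  (0, 0, 0, 1)
     R0 -= 11·R3  ⇒  (1, 0, 0, 0)
     R1 -= 12·R3  ⇒  (0, 1, 0, 0)
     R2 -= 4·R3  ⇒  (0, 0, 1, 0)

rank = 4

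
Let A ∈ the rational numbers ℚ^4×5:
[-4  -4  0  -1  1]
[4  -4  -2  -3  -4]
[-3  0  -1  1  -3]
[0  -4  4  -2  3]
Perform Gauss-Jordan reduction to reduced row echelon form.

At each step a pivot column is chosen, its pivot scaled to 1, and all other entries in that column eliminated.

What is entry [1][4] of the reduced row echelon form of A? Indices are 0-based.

M[1][4] = 27/4

step 1: normalize row 0 (÷-4) = (1, 1, 0, 1/4, -1/4)
  row 1: subtract 4×row0 = (0, -8, -2, -4, -3)
  row 2: subtract -3×row0 = (0, 3, -1, 7/4, -15/4)
step 2: normalize row 1 (÷-8) = (0, 1, 1/4, 1/2, 3/8)
  row 0: subtract 1×row1 = (1, 0, -1/4, -1/4, -5/8)
  row 2: subtract 3×row1 = (0, 0, -7/4, 1/4, -39/8)
  row 3: subtract -4×row1 = (0, 0, 5, 0, 9/2)
step 3: normalize row 2 (÷-7/4) = (0, 0, 1, -1/7, 39/14)
  row 0: subtract -1/4×row2 = (1, 0, 0, -2/7, 1/14)
  row 1: subtract 1/4×row2 = (0, 1, 0, 15/28, -9/28)
  row 3: subtract 5×row2 = (0, 0, 0, 5/7, -66/7)
step 4: normalize row 3 (÷5/7) = (0, 0, 0, 1, -66/5)
  row 0: subtract -2/7×row3 = (1, 0, 0, 0, -37/10)
  row 1: subtract 15/28×row3 = (0, 1, 0, 0, 27/4)
  row 2: subtract -1/7×row3 = (0, 0, 1, 0, 9/10)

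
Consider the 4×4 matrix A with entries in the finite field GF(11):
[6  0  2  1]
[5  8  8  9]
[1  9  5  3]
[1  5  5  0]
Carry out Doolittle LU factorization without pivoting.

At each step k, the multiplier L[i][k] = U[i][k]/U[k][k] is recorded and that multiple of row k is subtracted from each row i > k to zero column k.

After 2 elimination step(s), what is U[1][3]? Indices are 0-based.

U[1][3] = 10

[col 0] pivot 6
  R1 -= 10*R0 → (0, 8, 10, 10)  (L[1][0] := 10)
  R2 -= 2*R0 → (0, 9, 1, 1)  (L[2][0] := 2)
  R3 -= 2*R0 → (0, 5, 1, 9)  (L[3][0] := 2)
[col 1] pivot 8
  R2 -= 8*R1 → (0, 0, 9, 9)  (L[2][1] := 8)
  R3 -= 2*R1 → (0, 0, 3, 0)  (L[3][1] := 2)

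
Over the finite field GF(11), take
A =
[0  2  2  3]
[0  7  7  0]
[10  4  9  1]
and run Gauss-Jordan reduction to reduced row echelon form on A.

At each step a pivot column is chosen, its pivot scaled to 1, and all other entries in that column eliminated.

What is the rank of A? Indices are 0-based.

rank = 3

pivot(0,0): swap R0↔R2
pivot(0,0)=10: scale R0 → (1, 7, 2, 10)
pivot(1,1)=7: scale R1 → (0, 1, 1, 0)
  clear (0,1): R0 −= (7)R1 → (1, 0, 6, 10)
  clear (2,1): R2 −= (2)R1 → (0, 0, 0, 3)
col 2: no nonzero at/below row 2; advance.
pivot(2,3)=3: scale R2 → (0, 0, 0, 1)
  clear (0,3): R0 −= (10)R2 → (1, 0, 6, 0)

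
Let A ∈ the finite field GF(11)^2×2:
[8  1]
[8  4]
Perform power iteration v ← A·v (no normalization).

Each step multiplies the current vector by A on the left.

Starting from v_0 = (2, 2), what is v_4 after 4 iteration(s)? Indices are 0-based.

v_4 = (5, 9)

v_0 = (2, 2).
v_1 = A·v_0 = (7, 2).
v_2 = A·v_1 = (3, 9).
v_3 = A·v_2 = (0, 5).
v_4 = A·v_3 = (5, 9).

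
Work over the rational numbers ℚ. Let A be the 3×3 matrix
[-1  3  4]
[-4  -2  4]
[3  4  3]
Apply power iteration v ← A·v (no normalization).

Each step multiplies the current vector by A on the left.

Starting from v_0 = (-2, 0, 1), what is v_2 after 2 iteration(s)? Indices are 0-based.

v_2 = (18, -60, 57)

v_0 = (-2, 0, 1).
v_1 = A·v_0 = (6, 12, -3).
v_2 = A·v_1 = (18, -60, 57).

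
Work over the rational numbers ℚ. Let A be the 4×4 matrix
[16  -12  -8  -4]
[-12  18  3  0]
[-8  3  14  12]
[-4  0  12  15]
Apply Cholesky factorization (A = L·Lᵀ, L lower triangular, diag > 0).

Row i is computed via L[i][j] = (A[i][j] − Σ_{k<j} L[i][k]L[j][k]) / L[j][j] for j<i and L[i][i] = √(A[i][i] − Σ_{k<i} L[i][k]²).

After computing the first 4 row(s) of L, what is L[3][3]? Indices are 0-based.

L[3][3] = 2

Step 1: L[0][0] = √(16) = 4.
  L[1][0] = (-12) / L[0][0] = -3.
Step 2: L[1][1] = √(9) = 3.
  L[2][0] = (-8) / L[0][0] = -2.
  L[2][1] = (-3) / L[1][1] = -1.
Step 3: L[2][2] = √(9) = 3.
  L[3][0] = (-4) / L[0][0] = -1.
  L[3][1] = (-3) / L[1][1] = -1.
  L[3][2] = (9) / L[2][2] = 3.
Step 4: L[3][3] = √(4) = 2.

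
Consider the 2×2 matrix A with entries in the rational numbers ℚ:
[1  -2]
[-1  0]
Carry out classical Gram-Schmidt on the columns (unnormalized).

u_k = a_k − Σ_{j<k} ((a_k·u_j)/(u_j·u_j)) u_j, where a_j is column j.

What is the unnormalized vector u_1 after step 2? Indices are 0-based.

u_1 = (-1, -1)

Step 1: u_0 = a_0 = (1, -1).
Step 2: u_1 = a_1 − (-1)·u_0 = (-1, -1).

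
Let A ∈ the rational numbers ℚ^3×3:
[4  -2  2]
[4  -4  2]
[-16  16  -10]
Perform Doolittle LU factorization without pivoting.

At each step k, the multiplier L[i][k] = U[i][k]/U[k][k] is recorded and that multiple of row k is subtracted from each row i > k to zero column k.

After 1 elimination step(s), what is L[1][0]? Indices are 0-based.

k=0: U[0][0]=4
  eliminate (1,0): mult=1, new row 1: (0, -2, 0); set L[1][0]=1
  eliminate (2,0): mult=-4, new row 2: (0, 8, -2); set L[2][0]=-4

L[1][0] = 1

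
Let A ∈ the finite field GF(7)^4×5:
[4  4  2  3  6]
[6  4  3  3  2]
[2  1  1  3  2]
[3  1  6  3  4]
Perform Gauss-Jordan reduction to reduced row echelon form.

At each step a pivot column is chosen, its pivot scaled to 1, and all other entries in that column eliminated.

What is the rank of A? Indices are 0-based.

[1] R0 /= 4  ⇒  (1, 1, 4, 6, 5)
     R1 -= 6·R0  ⇒  (0, 5, 0, 2, 0)
     R2 -= 2·R0  ⇒  (0, 6, 0, 5, 6)
     R3 -= 3·R0  ⇒  (0, 5, 1, 6, 3)
[2] R1 /= 5  ⇒  (0, 1, 0, 6, 0)
     R0 -= 1·R1  ⇒  (1, 0, 4, 0, 5)
     R2 -= 6·R1  ⇒  (0, 0, 0, 4, 6)
     R3 -= 5·R1  ⇒  (0, 0, 1, 4, 3)
[3] R2 <-> R3
[3] R2 /= 1  ⇒  (0, 0, 1, 4, 3)
     R0 -= 4·R2  ⇒  (1, 0, 0, 5, 0)
[4] R3 /= 4  ⇒  (0, 0, 0, 1, 5)
     R0 -= 5·R3  ⇒  (1, 0, 0, 0, 3)
     R1 -= 6·R3  ⇒  (0, 1, 0, 0, 5)
     R2 -= 4·R3  ⇒  (0, 0, 1, 0, 4)

rank = 4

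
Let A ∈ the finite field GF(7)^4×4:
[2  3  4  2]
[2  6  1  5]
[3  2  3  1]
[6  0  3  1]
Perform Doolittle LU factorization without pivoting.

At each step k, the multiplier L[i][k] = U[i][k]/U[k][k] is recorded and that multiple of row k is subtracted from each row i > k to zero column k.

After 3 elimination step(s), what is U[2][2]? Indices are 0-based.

Step 1: pivot at (0,0) is 2.
  row1 ← row1 − (1)·row0  ⇒  L[1][0]=1, U row1=(0, 3, 4, 3)
  row2 ← row2 − (5)·row0  ⇒  L[2][0]=5, U row2=(0, 1, 4, 5)
  row3 ← row3 − (3)·row0  ⇒  L[3][0]=3, U row3=(0, 5, 5, 2)
Step 2: pivot at (1,1) is 3.
  row2 ← row2 − (5)·row1  ⇒  L[2][1]=5, U row2=(0, 0, 5, 4)
  row3 ← row3 − (4)·row1  ⇒  L[3][1]=4, U row3=(0, 0, 3, 4)
Step 3: pivot at (2,2) is 5.
  row3 ← row3 − (2)·row2  ⇒  L[3][2]=2, U row3=(0, 0, 0, 3)

U[2][2] = 5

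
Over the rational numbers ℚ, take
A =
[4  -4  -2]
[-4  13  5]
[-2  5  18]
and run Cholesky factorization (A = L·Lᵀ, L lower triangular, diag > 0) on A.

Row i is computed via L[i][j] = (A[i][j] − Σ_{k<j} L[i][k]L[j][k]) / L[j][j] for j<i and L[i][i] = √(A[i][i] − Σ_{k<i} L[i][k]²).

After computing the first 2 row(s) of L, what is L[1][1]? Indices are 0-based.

Step 1: L[0][0] = √(4) = 2.
  L[1][0] = (-4) / L[0][0] = -2.
Step 2: L[1][1] = √(9) = 3.

L[1][1] = 3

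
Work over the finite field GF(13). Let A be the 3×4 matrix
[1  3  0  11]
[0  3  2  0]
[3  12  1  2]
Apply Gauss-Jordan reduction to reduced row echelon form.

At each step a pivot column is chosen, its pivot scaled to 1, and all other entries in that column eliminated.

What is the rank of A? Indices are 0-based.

rank = 3

pivot(0,0)=1: scale R0 → (1, 3, 0, 11)
  clear (2,0): R2 −= (3)R0 → (0, 3, 1, 8)
pivot(1,1)=3: scale R1 → (0, 1, 5, 0)
  clear (0,1): R0 −= (3)R1 → (1, 0, 11, 11)
  clear (2,1): R2 −= (3)R1 → (0, 0, 12, 8)
pivot(2,2)=12: scale R2 → (0, 0, 1, 5)
  clear (0,2): R0 −= (11)R2 → (1, 0, 0, 8)
  clear (1,2): R1 −= (5)R2 → (0, 1, 0, 1)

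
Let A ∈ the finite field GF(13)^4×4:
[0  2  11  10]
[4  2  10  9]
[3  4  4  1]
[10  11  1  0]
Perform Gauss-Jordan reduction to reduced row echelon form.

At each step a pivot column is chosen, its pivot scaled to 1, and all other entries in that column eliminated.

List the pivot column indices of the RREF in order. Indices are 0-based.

pivot columns: 0, 1, 2, 3

step 1: exchange rows 0,1
step 1: normalize row 0 (÷4) = (1, 7, 9, 12)
  row 2: subtract 3×row0 = (0, 9, 3, 4)
  row 3: subtract 10×row0 = (0, 6, 2, 10)
step 2: normalize row 1 (÷2) = (0, 1, 12, 5)
  row 0: subtract 7×row1 = (1, 0, 3, 3)
  row 2: subtract 9×row1 = (0, 0, 12, 11)
  row 3: subtract 6×row1 = (0, 0, 8, 6)
step 3: normalize row 2 (÷12) = (0, 0, 1, 2)
  row 0: subtract 3×row2 = (1, 0, 0, 10)
  row 1: subtract 12×row2 = (0, 1, 0, 7)
  row 3: subtract 8×row2 = (0, 0, 0, 3)
step 4: normalize row 3 (÷3) = (0, 0, 0, 1)
  row 0: subtract 10×row3 = (1, 0, 0, 0)
  row 1: subtract 7×row3 = (0, 1, 0, 0)
  row 2: subtract 2×row3 = (0, 0, 1, 0)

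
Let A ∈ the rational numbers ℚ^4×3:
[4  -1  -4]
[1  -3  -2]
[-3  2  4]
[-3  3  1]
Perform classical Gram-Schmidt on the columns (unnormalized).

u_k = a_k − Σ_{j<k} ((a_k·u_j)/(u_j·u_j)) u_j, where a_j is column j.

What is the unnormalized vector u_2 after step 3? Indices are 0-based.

u_2 = (-29/107, -106/107, 125/107, -199/107)

Step 1: u_0 = a_0 = (4, 1, -3, -3).
Step 2: u_1 = a_1 − (-22/35)·u_0 = (53/35, -83/35, 4/35, 39/35).
Step 3: u_2 = a_2 − (-33/35)·u_0 − (3/107)·u_1 = (-29/107, -106/107, 125/107, -199/107).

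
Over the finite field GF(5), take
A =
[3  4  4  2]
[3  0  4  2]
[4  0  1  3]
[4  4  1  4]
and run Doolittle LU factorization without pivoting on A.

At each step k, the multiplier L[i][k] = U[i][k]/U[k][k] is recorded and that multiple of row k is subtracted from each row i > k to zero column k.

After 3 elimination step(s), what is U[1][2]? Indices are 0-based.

U[1][2] = 0

Step 1: pivot at (0,0) is 3.
  row1 ← row1 − (1)·row0  ⇒  L[1][0]=1, U row1=(0, 1, 0, 0)
  row2 ← row2 − (3)·row0  ⇒  L[2][0]=3, U row2=(0, 3, 4, 2)
  row3 ← row3 − (3)·row0  ⇒  L[3][0]=3, U row3=(0, 2, 4, 3)
Step 2: pivot at (1,1) is 1.
  row2 ← row2 − (3)·row1  ⇒  L[2][1]=3, U row2=(0, 0, 4, 2)
  row3 ← row3 − (2)·row1  ⇒  L[3][1]=2, U row3=(0, 0, 4, 3)
Step 3: pivot at (2,2) is 4.
  row3 ← row3 − (1)·row2  ⇒  L[3][2]=1, U row3=(0, 0, 0, 1)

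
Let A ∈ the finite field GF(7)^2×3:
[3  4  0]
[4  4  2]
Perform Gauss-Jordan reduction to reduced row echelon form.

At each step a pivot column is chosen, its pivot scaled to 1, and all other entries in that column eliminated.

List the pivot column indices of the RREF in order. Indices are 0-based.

step 1: normalize row 0 (÷3) = (1, 6, 0)
  row 1: subtract 4×row0 = (0, 1, 2)
step 2: normalize row 1 (÷1) = (0, 1, 2)
  row 0: subtract 6×row1 = (1, 0, 2)

pivot columns: 0, 1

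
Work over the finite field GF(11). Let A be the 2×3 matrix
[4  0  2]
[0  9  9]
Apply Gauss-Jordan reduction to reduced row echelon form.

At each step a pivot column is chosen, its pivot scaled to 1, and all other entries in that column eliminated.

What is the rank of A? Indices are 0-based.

[1] R0 /= 4  ⇒  (1, 0, 6)
[2] R1 /= 9  ⇒  (0, 1, 1)

rank = 2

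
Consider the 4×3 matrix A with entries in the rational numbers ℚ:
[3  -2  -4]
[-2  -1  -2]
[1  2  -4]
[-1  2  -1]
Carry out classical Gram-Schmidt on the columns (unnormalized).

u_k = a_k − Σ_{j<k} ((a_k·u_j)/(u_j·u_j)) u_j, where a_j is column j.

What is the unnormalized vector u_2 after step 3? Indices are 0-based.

Step 1: u_0 = a_0 = (3, -2, 1, -1).
Step 2: u_1 = a_1 − (-4/15)·u_0 = (-6/5, -23/15, 34/15, 26/15).
Step 3: u_2 = a_2 − (-11/15)·u_0 − (-44/179)·u_1 = (-375/179, -688/179, -485/179, -234/179).

u_2 = (-375/179, -688/179, -485/179, -234/179)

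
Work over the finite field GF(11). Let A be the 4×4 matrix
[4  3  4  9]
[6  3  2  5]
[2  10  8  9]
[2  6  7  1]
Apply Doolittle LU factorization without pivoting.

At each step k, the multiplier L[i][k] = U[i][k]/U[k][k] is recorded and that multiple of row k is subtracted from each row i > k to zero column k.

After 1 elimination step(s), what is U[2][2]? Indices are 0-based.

[col 0] pivot 4
  R1 -= 7*R0 → (0, 4, 7, 8)  (L[1][0] := 7)
  R2 -= 6*R0 → (0, 3, 6, 10)  (L[2][0] := 6)
  R3 -= 6*R0 → (0, 10, 5, 2)  (L[3][0] := 6)

U[2][2] = 6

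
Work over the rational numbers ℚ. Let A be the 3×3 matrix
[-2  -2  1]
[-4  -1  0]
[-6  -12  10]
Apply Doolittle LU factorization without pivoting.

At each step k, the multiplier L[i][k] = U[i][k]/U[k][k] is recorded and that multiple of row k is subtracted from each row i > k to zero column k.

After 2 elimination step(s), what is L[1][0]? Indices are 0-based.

L[1][0] = 2

[col 0] pivot -2
  R1 -= 2*R0 → (0, 3, -2)  (L[1][0] := 2)
  R2 -= 3*R0 → (0, -6, 7)  (L[2][0] := 3)
[col 1] pivot 3
  R2 -= -2*R1 → (0, 0, 3)  (L[2][1] := -2)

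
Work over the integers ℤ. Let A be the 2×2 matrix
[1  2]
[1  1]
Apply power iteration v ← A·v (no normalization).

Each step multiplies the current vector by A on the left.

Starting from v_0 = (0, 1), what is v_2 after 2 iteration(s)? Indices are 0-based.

v_0 = (0, 1).
v_1 = A·v_0 = (2, 1).
v_2 = A·v_1 = (4, 3).

v_2 = (4, 3)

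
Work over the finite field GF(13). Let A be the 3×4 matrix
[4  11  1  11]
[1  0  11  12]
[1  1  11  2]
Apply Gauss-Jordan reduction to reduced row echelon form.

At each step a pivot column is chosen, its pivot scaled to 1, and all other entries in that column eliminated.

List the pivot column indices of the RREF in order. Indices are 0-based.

pivot columns: 0, 1, 2

pivot(0,0)=4: scale R0 → (1, 6, 10, 6)
  clear (1,0): R1 −= (1)R0 → (0, 7, 1, 6)
  clear (2,0): R2 −= (1)R0 → (0, 8, 1, 9)
pivot(1,1)=7: scale R1 → (0, 1, 2, 12)
  clear (0,1): R0 −= (6)R1 → (1, 0, 11, 12)
  clear (2,1): R2 −= (8)R1 → (0, 0, 11, 4)
pivot(2,2)=11: scale R2 → (0, 0, 1, 11)
  clear (0,2): R0 −= (11)R2 → (1, 0, 0, 8)
  clear (1,2): R1 −= (2)R2 → (0, 1, 0, 3)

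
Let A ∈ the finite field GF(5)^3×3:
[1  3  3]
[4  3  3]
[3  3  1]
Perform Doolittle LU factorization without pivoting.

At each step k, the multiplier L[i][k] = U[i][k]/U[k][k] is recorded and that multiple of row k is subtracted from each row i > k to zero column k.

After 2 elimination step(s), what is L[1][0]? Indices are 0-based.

L[1][0] = 4

[col 0] pivot 1
  R1 -= 4*R0 → (0, 1, 1)  (L[1][0] := 4)
  R2 -= 3*R0 → (0, 4, 2)  (L[2][0] := 3)
[col 1] pivot 1
  R2 -= 4*R1 → (0, 0, 3)  (L[2][1] := 4)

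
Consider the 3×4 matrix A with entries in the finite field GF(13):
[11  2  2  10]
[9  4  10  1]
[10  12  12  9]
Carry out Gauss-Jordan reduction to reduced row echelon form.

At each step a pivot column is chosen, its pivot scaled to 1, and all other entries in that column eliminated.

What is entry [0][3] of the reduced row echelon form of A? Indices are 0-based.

[1] R0 /= 11  ⇒  (1, 12, 12, 8)
     R1 -= 9·R0  ⇒  (0, 0, 6, 7)
     R2 -= 10·R0  ⇒  (0, 9, 9, 7)
[2] R1 <-> R2
[2] R1 /= 9  ⇒  (0, 1, 1, 8)
     R0 -= 12·R1  ⇒  (1, 0, 0, 3)
[3] R2 /= 6  ⇒  (0, 0, 1, 12)
     R1 -= 1·R2  ⇒  (0, 1, 0, 9)

M[0][3] = 3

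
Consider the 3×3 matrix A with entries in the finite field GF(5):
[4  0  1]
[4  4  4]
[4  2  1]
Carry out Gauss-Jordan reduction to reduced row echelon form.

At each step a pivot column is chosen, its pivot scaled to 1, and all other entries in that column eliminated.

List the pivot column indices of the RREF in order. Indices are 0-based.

[1] R0 /= 4  ⇒  (1, 0, 4)
     R1 -= 4·R0  ⇒  (0, 4, 3)
     R2 -= 4·R0  ⇒  (0, 2, 0)
[2] R1 /= 4  ⇒  (0, 1, 2)
     R2 -= 2·R1  ⇒  (0, 0, 1)
[3] R2 /= 1  ⇒  (0, 0, 1)
     R0 -= 4·R2  ⇒  (1, 0, 0)
     R1 -= 2·R2  ⇒  (0, 1, 0)

pivot columns: 0, 1, 2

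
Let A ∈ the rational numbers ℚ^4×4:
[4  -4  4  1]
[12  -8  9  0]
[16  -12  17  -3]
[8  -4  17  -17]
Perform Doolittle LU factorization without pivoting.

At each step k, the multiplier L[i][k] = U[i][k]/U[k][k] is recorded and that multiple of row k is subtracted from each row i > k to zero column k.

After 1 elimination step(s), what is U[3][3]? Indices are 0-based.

k=0: U[0][0]=4
  eliminate (1,0): mult=3, new row 1: (0, 4, -3, -3); set L[1][0]=3
  eliminate (2,0): mult=4, new row 2: (0, 4, 1, -7); set L[2][0]=4
  eliminate (3,0): mult=2, new row 3: (0, 4, 9, -19); set L[3][0]=2

U[3][3] = -19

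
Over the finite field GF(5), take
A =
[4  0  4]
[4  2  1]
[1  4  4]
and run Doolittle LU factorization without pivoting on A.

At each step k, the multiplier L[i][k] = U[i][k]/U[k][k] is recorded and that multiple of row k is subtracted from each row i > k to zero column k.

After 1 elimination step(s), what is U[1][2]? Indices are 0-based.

Step 1: pivot at (0,0) is 4.
  row1 ← row1 − (1)·row0  ⇒  L[1][0]=1, U row1=(0, 2, 2)
  row2 ← row2 − (4)·row0  ⇒  L[2][0]=4, U row2=(0, 4, 3)

U[1][2] = 2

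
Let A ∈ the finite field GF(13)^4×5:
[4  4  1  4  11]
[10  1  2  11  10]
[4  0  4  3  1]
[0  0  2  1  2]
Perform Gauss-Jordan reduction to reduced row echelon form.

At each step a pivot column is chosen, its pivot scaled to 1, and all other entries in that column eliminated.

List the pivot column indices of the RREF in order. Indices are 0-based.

pivot columns: 0, 1, 2, 3

step 1: normalize row 0 (÷4) = (1, 1, 10, 1, 6)
  row 1: subtract 10×row0 = (0, 4, 6, 1, 2)
  row 2: subtract 4×row0 = (0, 9, 3, 12, 3)
step 2: normalize row 1 (÷4) = (0, 1, 8, 10, 7)
  row 0: subtract 1×row1 = (1, 0, 2, 4, 12)
  row 2: subtract 9×row1 = (0, 0, 9, 0, 5)
step 3: normalize row 2 (÷9) = (0, 0, 1, 0, 2)
  row 0: subtract 2×row2 = (1, 0, 0, 4, 8)
  row 1: subtract 8×row2 = (0, 1, 0, 10, 4)
  row 3: subtract 2×row2 = (0, 0, 0, 1, 11)
step 4: normalize row 3 (÷1) = (0, 0, 0, 1, 11)
  row 0: subtract 4×row3 = (1, 0, 0, 0, 3)
  row 1: subtract 10×row3 = (0, 1, 0, 0, 11)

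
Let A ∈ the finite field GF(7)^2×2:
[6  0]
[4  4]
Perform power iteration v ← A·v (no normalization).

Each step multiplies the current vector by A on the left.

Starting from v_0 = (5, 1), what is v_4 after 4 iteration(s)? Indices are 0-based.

v_4 = (5, 2)

v_0 = (5, 1).
v_1 = A·v_0 = (2, 3).
v_2 = A·v_1 = (5, 6).
v_3 = A·v_2 = (2, 2).
v_4 = A·v_3 = (5, 2).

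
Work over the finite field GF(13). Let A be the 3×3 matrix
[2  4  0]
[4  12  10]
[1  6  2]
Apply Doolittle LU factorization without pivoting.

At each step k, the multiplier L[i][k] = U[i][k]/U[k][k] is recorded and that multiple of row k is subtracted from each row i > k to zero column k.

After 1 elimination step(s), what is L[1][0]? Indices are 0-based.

k=0: U[0][0]=2
  eliminate (1,0): mult=2, new row 1: (0, 4, 10); set L[1][0]=2
  eliminate (2,0): mult=7, new row 2: (0, 4, 2); set L[2][0]=7

L[1][0] = 2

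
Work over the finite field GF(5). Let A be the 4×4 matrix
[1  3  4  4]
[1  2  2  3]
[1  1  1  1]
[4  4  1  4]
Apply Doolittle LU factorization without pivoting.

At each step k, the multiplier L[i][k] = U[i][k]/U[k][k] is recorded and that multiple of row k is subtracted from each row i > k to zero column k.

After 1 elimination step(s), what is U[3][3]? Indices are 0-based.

U[3][3] = 3

k=0: U[0][0]=1
  eliminate (1,0): mult=1, new row 1: (0, 4, 3, 4); set L[1][0]=1
  eliminate (2,0): mult=1, new row 2: (0, 3, 2, 2); set L[2][0]=1
  eliminate (3,0): mult=4, new row 3: (0, 2, 0, 3); set L[3][0]=4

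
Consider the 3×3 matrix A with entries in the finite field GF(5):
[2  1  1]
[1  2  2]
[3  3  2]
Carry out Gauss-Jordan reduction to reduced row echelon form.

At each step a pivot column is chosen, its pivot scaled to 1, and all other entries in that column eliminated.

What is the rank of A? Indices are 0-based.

pivot(0,0)=2: scale R0 → (1, 3, 3)
  clear (1,0): R1 −= (1)R0 → (0, 4, 4)
  clear (2,0): R2 −= (3)R0 → (0, 4, 3)
pivot(1,1)=4: scale R1 → (0, 1, 1)
  clear (0,1): R0 −= (3)R1 → (1, 0, 0)
  clear (2,1): R2 −= (4)R1 → (0, 0, 4)
pivot(2,2)=4: scale R2 → (0, 0, 1)
  clear (1,2): R1 −= (1)R2 → (0, 1, 0)

rank = 3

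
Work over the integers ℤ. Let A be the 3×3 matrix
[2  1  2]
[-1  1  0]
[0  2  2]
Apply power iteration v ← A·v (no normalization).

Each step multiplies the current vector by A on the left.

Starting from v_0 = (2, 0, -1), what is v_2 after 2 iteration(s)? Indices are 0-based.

v_0 = (2, 0, -1).
v_1 = A·v_0 = (2, -2, -2).
v_2 = A·v_1 = (-2, -4, -8).

v_2 = (-2, -4, -8)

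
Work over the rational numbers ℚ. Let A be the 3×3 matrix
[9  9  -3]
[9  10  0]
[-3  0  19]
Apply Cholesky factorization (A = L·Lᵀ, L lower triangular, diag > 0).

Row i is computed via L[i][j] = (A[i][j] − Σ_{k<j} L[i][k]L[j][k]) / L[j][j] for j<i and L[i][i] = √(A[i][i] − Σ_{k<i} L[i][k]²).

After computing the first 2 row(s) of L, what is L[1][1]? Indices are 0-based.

Step 1: L[0][0] = √(9) = 3.
  L[1][0] = (9) / L[0][0] = 3.
Step 2: L[1][1] = √(1) = 1.

L[1][1] = 1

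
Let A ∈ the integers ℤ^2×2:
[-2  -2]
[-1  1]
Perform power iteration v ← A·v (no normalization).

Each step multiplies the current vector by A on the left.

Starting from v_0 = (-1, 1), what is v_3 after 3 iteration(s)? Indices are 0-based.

v_0 = (-1, 1).
v_1 = A·v_0 = (0, 2).
v_2 = A·v_1 = (-4, 2).
v_3 = A·v_2 = (4, 6).

v_3 = (4, 6)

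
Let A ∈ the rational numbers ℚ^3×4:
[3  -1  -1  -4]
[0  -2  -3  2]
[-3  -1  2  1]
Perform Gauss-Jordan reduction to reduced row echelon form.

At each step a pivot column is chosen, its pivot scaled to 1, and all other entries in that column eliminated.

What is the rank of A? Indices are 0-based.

[1] R0 /= 3  ⇒  (1, -1/3, -1/3, -4/3)
     R2 -= -3·R0  ⇒  (0, -2, 1, -3)
[2] R1 /= -2  ⇒  (0, 1, 3/2, -1)
     R0 -= -1/3·R1  ⇒  (1, 0, 1/6, -5/3)
     R2 -= -2·R1  ⇒  (0, 0, 4, -5)
[3] R2 /= 4  ⇒  (0, 0, 1, -5/4)
     R0 -= 1/6·R2  ⇒  (1, 0, 0, -35/24)
     R1 -= 3/2·R2  ⇒  (0, 1, 0, 7/8)

rank = 3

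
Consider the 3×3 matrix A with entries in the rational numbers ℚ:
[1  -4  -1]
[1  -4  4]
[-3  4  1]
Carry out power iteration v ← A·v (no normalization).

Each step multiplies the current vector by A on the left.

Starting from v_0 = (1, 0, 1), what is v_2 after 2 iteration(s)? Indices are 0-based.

v_0 = (1, 0, 1).
v_1 = A·v_0 = (0, 5, -2).
v_2 = A·v_1 = (-18, -28, 18).

v_2 = (-18, -28, 18)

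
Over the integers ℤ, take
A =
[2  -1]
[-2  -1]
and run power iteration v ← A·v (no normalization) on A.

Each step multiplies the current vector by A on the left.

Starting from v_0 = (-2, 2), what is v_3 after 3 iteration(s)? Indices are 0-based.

v_0 = (-2, 2).
v_1 = A·v_0 = (-6, 2).
v_2 = A·v_1 = (-14, 10).
v_3 = A·v_2 = (-38, 18).

v_3 = (-38, 18)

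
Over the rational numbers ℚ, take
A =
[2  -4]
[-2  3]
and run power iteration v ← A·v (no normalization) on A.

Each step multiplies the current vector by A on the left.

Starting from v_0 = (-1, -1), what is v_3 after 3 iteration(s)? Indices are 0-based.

v_3 = (44, -37)

v_0 = (-1, -1).
v_1 = A·v_0 = (2, -1).
v_2 = A·v_1 = (8, -7).
v_3 = A·v_2 = (44, -37).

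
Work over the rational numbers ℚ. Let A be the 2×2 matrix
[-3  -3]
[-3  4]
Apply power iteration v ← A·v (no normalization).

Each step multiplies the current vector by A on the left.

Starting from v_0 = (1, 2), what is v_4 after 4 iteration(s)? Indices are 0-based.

v_4 = (75, 1139)

v_0 = (1, 2).
v_1 = A·v_0 = (-9, 5).
v_2 = A·v_1 = (12, 47).
v_3 = A·v_2 = (-177, 152).
v_4 = A·v_3 = (75, 1139).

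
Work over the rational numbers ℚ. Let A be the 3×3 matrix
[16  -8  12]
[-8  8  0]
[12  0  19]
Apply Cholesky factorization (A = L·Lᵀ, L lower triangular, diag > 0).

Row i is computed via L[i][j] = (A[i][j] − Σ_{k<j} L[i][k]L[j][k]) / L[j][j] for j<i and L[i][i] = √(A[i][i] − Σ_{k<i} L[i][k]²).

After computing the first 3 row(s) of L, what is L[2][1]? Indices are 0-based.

Step 1: L[0][0] = √(16) = 4.
  L[1][0] = (-8) / L[0][0] = -2.
Step 2: L[1][1] = √(4) = 2.
  L[2][0] = (12) / L[0][0] = 3.
  L[2][1] = (6) / L[1][1] = 3.
Step 3: L[2][2] = √(1) = 1.

L[2][1] = 3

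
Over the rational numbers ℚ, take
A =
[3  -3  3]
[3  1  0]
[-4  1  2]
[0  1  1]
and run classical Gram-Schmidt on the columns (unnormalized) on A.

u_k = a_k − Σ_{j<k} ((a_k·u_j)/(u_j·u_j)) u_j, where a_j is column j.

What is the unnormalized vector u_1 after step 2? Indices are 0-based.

u_1 = (-36/17, 32/17, -3/17, 1)

Step 1: u_0 = a_0 = (3, 3, -4, 0).
Step 2: u_1 = a_1 − (-5/17)·u_0 = (-36/17, 32/17, -3/17, 1).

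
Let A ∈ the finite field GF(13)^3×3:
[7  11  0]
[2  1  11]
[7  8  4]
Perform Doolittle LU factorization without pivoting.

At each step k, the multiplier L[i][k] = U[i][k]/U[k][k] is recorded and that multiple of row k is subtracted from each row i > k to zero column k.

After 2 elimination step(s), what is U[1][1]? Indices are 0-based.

U[1][1] = 9

Step 1: pivot at (0,0) is 7.
  row1 ← row1 − (4)·row0  ⇒  L[1][0]=4, U row1=(0, 9, 11)
  row2 ← row2 − (1)·row0  ⇒  L[2][0]=1, U row2=(0, 10, 4)
Step 2: pivot at (1,1) is 9.
  row2 ← row2 − (4)·row1  ⇒  L[2][1]=4, U row2=(0, 0, 12)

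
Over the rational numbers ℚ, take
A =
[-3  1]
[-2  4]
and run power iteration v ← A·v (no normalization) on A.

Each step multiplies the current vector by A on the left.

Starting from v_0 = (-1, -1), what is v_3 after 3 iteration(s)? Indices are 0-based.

v_3 = (12, -32)

v_0 = (-1, -1).
v_1 = A·v_0 = (2, -2).
v_2 = A·v_1 = (-8, -12).
v_3 = A·v_2 = (12, -32).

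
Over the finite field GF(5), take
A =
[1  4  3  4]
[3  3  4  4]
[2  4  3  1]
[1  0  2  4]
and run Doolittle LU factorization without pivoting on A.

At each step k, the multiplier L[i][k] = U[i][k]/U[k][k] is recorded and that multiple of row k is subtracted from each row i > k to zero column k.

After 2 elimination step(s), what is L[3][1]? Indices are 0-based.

L[3][1] = 1

Step 1: pivot at (0,0) is 1.
  row1 ← row1 − (3)·row0  ⇒  L[1][0]=3, U row1=(0, 1, 0, 2)
  row2 ← row2 − (2)·row0  ⇒  L[2][0]=2, U row2=(0, 1, 2, 3)
  row3 ← row3 − (1)·row0  ⇒  L[3][0]=1, U row3=(0, 1, 4, 0)
Step 2: pivot at (1,1) is 1.
  row2 ← row2 − (1)·row1  ⇒  L[2][1]=1, U row2=(0, 0, 2, 1)
  row3 ← row3 − (1)·row1  ⇒  L[3][1]=1, U row3=(0, 0, 4, 3)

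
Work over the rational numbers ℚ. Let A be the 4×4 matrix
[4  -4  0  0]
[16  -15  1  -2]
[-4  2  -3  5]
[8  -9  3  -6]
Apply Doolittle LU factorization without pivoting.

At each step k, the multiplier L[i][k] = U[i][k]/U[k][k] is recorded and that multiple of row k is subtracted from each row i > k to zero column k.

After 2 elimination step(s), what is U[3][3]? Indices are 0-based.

U[3][3] = -8

[col 0] pivot 4
  R1 -= 4*R0 → (0, 1, 1, -2)  (L[1][0] := 4)
  R2 -= -1*R0 → (0, -2, -3, 5)  (L[2][0] := -1)
  R3 -= 2*R0 → (0, -1, 3, -6)  (L[3][0] := 2)
[col 1] pivot 1
  R2 -= -2*R1 → (0, 0, -1, 1)  (L[2][1] := -2)
  R3 -= -1*R1 → (0, 0, 4, -8)  (L[3][1] := -1)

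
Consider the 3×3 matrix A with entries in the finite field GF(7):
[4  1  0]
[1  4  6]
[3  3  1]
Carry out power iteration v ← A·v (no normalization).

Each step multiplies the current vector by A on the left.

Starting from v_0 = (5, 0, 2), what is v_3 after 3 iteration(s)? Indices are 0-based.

v_3 = (4, 1, 2)

v_0 = (5, 0, 2).
v_1 = A·v_0 = (6, 3, 3).
v_2 = A·v_1 = (6, 1, 2).
v_3 = A·v_2 = (4, 1, 2).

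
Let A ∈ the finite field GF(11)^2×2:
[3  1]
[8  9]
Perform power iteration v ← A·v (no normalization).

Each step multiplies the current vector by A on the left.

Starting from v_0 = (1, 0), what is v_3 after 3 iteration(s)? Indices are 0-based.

v_3 = (4, 10)

v_0 = (1, 0).
v_1 = A·v_0 = (3, 8).
v_2 = A·v_1 = (6, 8).
v_3 = A·v_2 = (4, 10).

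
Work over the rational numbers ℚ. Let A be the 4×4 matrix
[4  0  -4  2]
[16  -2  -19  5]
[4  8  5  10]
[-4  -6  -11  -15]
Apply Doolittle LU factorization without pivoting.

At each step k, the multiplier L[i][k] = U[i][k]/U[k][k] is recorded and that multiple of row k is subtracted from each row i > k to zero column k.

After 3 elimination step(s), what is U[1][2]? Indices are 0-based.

U[1][2] = -3

Step 1: pivot at (0,0) is 4.
  row1 ← row1 − (4)·row0  ⇒  L[1][0]=4, U row1=(0, -2, -3, -3)
  row2 ← row2 − (1)·row0  ⇒  L[2][0]=1, U row2=(0, 8, 9, 8)
  row3 ← row3 − (-1)·row0  ⇒  L[3][0]=-1, U row3=(0, -6, -15, -13)
Step 2: pivot at (1,1) is -2.
  row2 ← row2 − (-4)·row1  ⇒  L[2][1]=-4, U row2=(0, 0, -3, -4)
  row3 ← row3 − (3)·row1  ⇒  L[3][1]=3, U row3=(0, 0, -6, -4)
Step 3: pivot at (2,2) is -3.
  row3 ← row3 − (2)·row2  ⇒  L[3][2]=2, U row3=(0, 0, 0, 4)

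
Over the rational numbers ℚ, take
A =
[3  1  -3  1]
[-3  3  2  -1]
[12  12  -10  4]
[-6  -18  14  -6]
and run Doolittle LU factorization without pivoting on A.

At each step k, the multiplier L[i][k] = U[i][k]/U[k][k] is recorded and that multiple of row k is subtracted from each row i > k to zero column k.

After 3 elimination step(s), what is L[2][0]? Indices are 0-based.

[col 0] pivot 3
  R1 -= -1*R0 → (0, 4, -1, 0)  (L[1][0] := -1)
  R2 -= 4*R0 → (0, 8, 2, 0)  (L[2][0] := 4)
  R3 -= -2*R0 → (0, -16, 8, -4)  (L[3][0] := -2)
[col 1] pivot 4
  R2 -= 2*R1 → (0, 0, 4, 0)  (L[2][1] := 2)
  R3 -= -4*R1 → (0, 0, 4, -4)  (L[3][1] := -4)
[col 2] pivot 4
  R3 -= 1*R2 → (0, 0, 0, -4)  (L[3][2] := 1)

L[2][0] = 4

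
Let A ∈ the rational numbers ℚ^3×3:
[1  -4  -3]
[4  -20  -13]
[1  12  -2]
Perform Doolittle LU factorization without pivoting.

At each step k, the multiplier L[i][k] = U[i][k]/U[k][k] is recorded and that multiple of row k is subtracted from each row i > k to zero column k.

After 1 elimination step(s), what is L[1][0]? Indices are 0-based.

k=0: U[0][0]=1
  eliminate (1,0): mult=4, new row 1: (0, -4, -1); set L[1][0]=4
  eliminate (2,0): mult=1, new row 2: (0, 16, 1); set L[2][0]=1

L[1][0] = 4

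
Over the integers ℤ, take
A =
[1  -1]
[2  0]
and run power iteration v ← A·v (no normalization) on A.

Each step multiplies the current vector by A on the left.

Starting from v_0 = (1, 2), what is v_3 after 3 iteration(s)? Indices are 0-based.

v_3 = (-1, -6)

v_0 = (1, 2).
v_1 = A·v_0 = (-1, 2).
v_2 = A·v_1 = (-3, -2).
v_3 = A·v_2 = (-1, -6).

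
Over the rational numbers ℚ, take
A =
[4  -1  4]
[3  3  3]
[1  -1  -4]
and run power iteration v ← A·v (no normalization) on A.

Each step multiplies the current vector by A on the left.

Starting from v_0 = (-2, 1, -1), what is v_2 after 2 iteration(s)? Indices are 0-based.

v_0 = (-2, 1, -1).
v_1 = A·v_0 = (-13, -6, 1).
v_2 = A·v_1 = (-42, -54, -11).

v_2 = (-42, -54, -11)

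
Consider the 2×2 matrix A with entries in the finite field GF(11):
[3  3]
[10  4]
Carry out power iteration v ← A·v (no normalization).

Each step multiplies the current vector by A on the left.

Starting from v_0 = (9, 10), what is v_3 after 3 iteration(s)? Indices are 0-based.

v_3 = (3, 4)

v_0 = (9, 10).
v_1 = A·v_0 = (2, 9).
v_2 = A·v_1 = (0, 1).
v_3 = A·v_2 = (3, 4).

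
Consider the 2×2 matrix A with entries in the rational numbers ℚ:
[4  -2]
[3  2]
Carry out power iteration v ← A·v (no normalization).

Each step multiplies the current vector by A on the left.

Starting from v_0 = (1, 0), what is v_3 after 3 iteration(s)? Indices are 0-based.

v_3 = (4, 66)

v_0 = (1, 0).
v_1 = A·v_0 = (4, 3).
v_2 = A·v_1 = (10, 18).
v_3 = A·v_2 = (4, 66).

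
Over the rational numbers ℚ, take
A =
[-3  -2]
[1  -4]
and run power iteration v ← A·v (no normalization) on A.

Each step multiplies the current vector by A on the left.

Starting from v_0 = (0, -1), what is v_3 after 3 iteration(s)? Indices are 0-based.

v_0 = (0, -1).
v_1 = A·v_0 = (2, 4).
v_2 = A·v_1 = (-14, -14).
v_3 = A·v_2 = (70, 42).

v_3 = (70, 42)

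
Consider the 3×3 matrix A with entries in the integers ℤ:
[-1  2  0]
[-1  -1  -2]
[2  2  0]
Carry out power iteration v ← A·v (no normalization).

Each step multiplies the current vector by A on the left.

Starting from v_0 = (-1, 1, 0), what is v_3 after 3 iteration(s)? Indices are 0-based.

v_3 = (-3, -6, -12)

v_0 = (-1, 1, 0).
v_1 = A·v_0 = (3, 0, 0).
v_2 = A·v_1 = (-3, -3, 6).
v_3 = A·v_2 = (-3, -6, -12).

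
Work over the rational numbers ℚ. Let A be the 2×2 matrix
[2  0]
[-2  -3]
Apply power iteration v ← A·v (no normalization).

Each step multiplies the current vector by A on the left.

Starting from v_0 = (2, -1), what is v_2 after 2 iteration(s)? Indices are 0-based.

v_2 = (8, -5)

v_0 = (2, -1).
v_1 = A·v_0 = (4, -1).
v_2 = A·v_1 = (8, -5).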